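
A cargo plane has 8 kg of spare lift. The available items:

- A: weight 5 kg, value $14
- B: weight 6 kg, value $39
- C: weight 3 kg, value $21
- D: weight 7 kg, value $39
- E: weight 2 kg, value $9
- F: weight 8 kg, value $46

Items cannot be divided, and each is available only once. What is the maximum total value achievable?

Check high-value combinations within 8 kg:
- B+E: weight 6+2=8, value 39+9=48
- F: weight 8, value 46
- B: weight 6, value 39
- D: weight 7, value 39
Best: $48.

$48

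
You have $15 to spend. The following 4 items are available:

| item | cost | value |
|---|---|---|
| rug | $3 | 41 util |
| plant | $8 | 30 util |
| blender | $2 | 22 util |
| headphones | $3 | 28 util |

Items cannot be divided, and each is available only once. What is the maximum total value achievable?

99 util

Check high-value combinations within $15:
- rug+plant+headphones: cost 3+8+3=14, value 41+30+28=99
- rug+plant+blender: cost 3+8+2=13, value 41+30+22=93
- rug+blender+headphones: cost 3+2+3=8, value 41+22+28=91
- plant+blender+headphones: cost 8+2+3=13, value 30+22+28=80
- rug+plant: cost 3+8=11, value 41+30=71
Best: 99 util.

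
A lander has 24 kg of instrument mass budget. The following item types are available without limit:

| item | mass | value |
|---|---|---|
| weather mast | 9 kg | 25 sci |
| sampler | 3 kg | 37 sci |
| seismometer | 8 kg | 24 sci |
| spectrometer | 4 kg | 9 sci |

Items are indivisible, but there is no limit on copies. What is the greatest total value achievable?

296 sci

Best value-per-unit is sampler at 37/3, and filling with it alone uses mass 8×3=24. No mix of the others beats 8×37 = 296.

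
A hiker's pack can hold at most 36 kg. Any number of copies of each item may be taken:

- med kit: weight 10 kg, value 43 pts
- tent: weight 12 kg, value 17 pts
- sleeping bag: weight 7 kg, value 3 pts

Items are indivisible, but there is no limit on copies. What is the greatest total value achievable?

Best value-per-unit is med kit at 43/10, and filling with it alone uses weight 3×10=30. No mix of the others beats 3×43 = 129.

129 pts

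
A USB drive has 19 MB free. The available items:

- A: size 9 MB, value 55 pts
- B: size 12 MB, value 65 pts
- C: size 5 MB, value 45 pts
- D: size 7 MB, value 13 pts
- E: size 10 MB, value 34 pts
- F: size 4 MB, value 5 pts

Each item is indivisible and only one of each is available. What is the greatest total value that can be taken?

Check high-value combinations within 19 MB:
- B+C: size 12+5=17, value 65+45=110
- A+C+F: size 9+5+4=18, value 55+45+5=105
- A+C: size 9+5=14, value 55+45=100
- A+E: size 9+10=19, value 55+34=89
Best: 110 pts.

110 pts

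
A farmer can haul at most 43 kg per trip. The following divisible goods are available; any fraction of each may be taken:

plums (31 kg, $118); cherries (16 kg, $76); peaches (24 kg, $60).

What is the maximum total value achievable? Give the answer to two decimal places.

Take in order of value per unit:
- cherries (76/16 per unit): all 16 → value 76, running total 76.00
- plums (118/31 per unit): 27 of 31 → value 27×118/31 = 102.7742, running total 178.77
Total 178.77.

178.77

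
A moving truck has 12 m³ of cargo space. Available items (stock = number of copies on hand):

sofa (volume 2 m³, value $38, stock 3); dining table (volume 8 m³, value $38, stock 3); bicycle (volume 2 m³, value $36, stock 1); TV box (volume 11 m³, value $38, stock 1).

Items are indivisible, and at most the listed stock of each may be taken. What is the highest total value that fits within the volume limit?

$150

Top feasible selections:
- 3×sofa + 1×bicycle: volume 8, value 150
- 3×sofa: volume 6, value 114
Best: $150.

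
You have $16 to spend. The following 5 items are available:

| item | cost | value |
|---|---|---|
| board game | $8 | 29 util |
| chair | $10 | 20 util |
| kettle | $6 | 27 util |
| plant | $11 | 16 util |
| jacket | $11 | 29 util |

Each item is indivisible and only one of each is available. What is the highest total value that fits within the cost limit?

This is a 0/1 knapsack; check combinations near the capacity.
- board game+kettle: cost 8+6=14, value 29+27=56
- chair+kettle: cost 10+6=16, value 20+27=47
- board game: cost 8, value 29
Best: 56 util.

56 util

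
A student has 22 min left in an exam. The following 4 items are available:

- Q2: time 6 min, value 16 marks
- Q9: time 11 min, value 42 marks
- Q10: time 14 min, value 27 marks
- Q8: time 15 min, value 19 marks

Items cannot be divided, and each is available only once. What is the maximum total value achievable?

58 marks

Check high-value combinations within 22 min:
- Q2+Q9: time 6+11=17, value 16+42=58
- Q2+Q10: time 6+14=20, value 16+27=43
- Q9: time 11, value 42
- Q2+Q8: time 6+15=21, value 16+19=35
- Q10: time 14, value 27
Best: 58 marks.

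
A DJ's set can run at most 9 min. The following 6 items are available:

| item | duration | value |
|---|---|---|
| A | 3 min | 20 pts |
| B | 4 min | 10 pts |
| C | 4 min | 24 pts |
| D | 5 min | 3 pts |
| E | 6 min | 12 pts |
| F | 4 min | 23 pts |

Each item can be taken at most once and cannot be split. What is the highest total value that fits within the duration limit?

47 pts

Check high-value combinations within 9 min:
- C+F: duration 4+4=8, value 24+23=47
- A+C: duration 3+4=7, value 20+24=44
- A+F: duration 3+4=7, value 20+23=43
- B+C: duration 4+4=8, value 10+24=34
- B+F: duration 4+4=8, value 10+23=33
Best: 47 pts.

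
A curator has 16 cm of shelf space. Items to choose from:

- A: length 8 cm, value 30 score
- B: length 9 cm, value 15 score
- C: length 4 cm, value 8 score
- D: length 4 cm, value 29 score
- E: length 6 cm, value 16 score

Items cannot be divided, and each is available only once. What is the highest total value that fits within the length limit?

67 score

This is a 0/1 knapsack; check combinations near the capacity.
- A+C+D: length 8+4+4=16, value 30+8+29=67
- A+D: length 8+4=12, value 30+29=59
- C+D+E: length 4+4+6=14, value 8+29+16=53
- A+E: length 8+6=14, value 30+16=46
Best: 67 score.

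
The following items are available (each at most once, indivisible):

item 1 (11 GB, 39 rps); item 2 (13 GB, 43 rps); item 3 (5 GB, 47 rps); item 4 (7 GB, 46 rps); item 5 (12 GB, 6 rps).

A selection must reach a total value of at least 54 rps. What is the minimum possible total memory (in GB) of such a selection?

Subsets with value ≥ 54, sorted by total memory:
- item 3+item 4: memory 12, value 93
- item 1+item 3: memory 16, value 86
- item 2+item 3: memory 18, value 90
Minimum memory: 12 GB.

12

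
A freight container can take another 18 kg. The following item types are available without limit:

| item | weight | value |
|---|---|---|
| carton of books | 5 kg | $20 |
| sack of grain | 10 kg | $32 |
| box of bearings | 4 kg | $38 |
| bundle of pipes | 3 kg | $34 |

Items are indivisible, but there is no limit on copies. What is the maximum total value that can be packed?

$204

Best value-per-unit is bundle of pipes at 34/3, and filling with it alone uses weight 6×3=18. No mix of the others beats 6×34 = 204.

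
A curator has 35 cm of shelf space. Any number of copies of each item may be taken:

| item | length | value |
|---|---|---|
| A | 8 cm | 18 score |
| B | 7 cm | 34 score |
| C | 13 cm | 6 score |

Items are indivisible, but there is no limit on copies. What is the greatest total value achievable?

Best value-per-unit is B at 34/7, and filling with it alone uses length 5×7=35. No mix of the others beats 5×34 = 170.

170 score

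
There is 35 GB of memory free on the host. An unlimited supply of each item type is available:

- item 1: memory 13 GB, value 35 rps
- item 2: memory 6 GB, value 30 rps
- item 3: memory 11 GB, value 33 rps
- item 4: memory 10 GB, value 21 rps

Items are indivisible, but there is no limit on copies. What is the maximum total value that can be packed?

153 rps

Best value-per-unit is item 2 at 30/6; filling with it alone gives 5×30 = 150.
Optimal mix: 4×item 2 + 1×item 3 → memory 35, value 153.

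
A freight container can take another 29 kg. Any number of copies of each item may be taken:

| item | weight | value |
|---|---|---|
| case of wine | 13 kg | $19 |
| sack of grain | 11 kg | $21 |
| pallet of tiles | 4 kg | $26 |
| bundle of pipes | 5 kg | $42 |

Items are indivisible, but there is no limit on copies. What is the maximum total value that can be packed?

Best value-per-unit is bundle of pipes at 42/5; filling with it alone gives 5×42 = 210.
Optimal mix: 1×pallet of tiles + 5×bundle of pipes → weight 29, value 236.

$236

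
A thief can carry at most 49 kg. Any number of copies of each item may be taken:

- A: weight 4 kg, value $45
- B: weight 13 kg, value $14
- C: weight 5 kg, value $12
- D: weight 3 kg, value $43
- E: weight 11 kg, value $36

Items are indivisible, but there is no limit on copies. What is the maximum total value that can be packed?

Best value-per-unit is D at 43/3; filling with it alone gives 16×43 = 688.
Optimal mix: 1×A + 15×D → weight 49, value 690.

$690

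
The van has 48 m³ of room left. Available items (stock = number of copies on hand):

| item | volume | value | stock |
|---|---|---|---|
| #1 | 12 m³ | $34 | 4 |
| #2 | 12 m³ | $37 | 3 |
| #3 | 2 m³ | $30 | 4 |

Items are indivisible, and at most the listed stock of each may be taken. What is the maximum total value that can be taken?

$231

Best selections within volume 48 and stock limits:
- 3×#2 + 4×#3: volume 44, value 231
- 1×#1 + 2×#2 + 4×#3: volume 44, value 228
Best: $231.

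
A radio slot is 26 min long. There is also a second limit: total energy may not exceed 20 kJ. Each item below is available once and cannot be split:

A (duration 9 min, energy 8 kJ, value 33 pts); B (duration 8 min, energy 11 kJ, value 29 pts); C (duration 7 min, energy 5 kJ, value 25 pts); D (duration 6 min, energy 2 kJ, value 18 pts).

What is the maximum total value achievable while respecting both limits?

Feasible sets respecting both limits:
- A+C+D: duration 22, energy 15, value 76
- B+C+D: duration 21, energy 18, value 72
- A+B: duration 17, energy 19, value 62
- A+C: duration 16, energy 13, value 58
Best: 76 pts.

76 pts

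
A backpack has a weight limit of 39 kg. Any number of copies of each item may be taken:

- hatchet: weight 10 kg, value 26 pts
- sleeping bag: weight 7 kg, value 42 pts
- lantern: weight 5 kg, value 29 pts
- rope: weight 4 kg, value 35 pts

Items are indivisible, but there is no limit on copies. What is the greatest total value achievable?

Best value-per-unit is rope at 35/4; filling with it alone gives 9×35 = 315.
Optimal mix: 1×sleeping bag + 8×rope → weight 39, value 322.

322 pts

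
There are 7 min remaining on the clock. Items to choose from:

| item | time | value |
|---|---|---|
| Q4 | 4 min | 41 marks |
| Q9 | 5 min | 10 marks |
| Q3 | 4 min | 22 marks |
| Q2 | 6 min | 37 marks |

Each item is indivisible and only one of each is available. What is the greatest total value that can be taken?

41 marks

Check high-value combinations within 7 min:
- Q4: time 4, value 41
- Q2: time 6, value 37
- Q3: time 4, value 22
- Q9: time 5, value 10
Best: 41 marks.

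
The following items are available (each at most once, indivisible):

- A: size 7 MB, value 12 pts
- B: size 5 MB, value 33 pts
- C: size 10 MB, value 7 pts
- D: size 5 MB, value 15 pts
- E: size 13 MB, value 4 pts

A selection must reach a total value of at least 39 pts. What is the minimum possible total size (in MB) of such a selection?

10

Subsets with value ≥ 39, sorted by total size:
- B+D: size 10, value 48
- A+B: size 12, value 45
- B+C: size 15, value 40
Minimum size: 10 MB.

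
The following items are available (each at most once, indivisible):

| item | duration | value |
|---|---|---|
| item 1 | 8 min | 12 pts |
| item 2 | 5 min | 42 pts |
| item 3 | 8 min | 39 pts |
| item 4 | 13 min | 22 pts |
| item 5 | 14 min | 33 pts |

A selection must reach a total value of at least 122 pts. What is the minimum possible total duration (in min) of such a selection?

35

Subsets with value ≥ 122, sorted by total duration:
- item 1+item 2+item 3+item 5: duration 35, value 126
- item 2+item 3+item 4+item 5: duration 40, value 136
- item 1+item 2+item 3+item 4+item 5: duration 48, value 148
Minimum duration: 35 min.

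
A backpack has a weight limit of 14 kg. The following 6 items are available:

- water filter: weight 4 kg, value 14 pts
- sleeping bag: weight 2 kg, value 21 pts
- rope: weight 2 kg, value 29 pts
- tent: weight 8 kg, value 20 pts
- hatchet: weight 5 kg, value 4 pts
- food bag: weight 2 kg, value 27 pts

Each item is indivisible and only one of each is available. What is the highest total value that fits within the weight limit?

Check high-value combinations within 14 kg:
- sleeping bag+rope+tent+food bag: weight 2+2+8+2=14, value 21+29+20+27=97
- water filter+sleeping bag+rope+food bag: weight 4+2+2+2=10, value 14+21+29+27=91
- sleeping bag+rope+hatchet+food bag: weight 2+2+5+2=11, value 21+29+4+27=81
Best: 97 pts.

97 pts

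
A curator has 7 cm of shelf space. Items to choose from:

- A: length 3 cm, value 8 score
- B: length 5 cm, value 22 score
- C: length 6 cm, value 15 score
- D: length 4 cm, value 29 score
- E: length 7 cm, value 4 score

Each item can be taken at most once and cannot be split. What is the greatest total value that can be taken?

Check high-value combinations within 7 cm:
- A+D: length 3+4=7, value 8+29=37
- D: length 4, value 29
- B: length 5, value 22
Best: 37 score.

37 score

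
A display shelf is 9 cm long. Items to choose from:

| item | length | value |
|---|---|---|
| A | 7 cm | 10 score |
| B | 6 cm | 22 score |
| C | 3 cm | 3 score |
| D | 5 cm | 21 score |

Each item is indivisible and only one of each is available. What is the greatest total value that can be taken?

25 score

Check high-value combinations within 9 cm:
- B+C: length 6+3=9, value 22+3=25
- C+D: length 3+5=8, value 3+21=24
- B: length 6, value 22
- D: length 5, value 21
Best: 25 score.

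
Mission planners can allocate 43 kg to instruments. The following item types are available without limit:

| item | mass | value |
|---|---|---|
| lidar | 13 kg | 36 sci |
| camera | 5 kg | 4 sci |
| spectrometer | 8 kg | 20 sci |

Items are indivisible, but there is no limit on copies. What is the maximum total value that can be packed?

112 sci

Best value-per-unit is lidar at 36/13; filling with it alone gives 3×36 = 108.
Optimal mix: 2×lidar + 2×spectrometer → mass 42, value 112.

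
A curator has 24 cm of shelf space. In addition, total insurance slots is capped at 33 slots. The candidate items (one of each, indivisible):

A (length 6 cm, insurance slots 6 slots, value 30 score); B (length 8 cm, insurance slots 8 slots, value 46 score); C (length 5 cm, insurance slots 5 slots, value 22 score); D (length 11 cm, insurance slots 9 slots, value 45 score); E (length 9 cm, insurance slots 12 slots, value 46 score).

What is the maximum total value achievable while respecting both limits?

122 score

Feasible sets respecting both limits:
- A+B+E: length 23, insurance slots 26, value 122
- B+C+E: length 22, insurance slots 25, value 114
- B+C+D: length 24, insurance slots 22, value 113
Best: 122 score.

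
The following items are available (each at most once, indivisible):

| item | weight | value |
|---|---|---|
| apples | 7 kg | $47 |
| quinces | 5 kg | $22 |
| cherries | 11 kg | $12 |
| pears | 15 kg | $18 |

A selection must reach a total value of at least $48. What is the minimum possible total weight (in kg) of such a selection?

12

Subsets with value ≥ 48, sorted by total weight:
- apples+quinces: weight 12, value 69
- apples+cherries: weight 18, value 59
- apples+pears: weight 22, value 65
- apples+quinces+cherries: weight 23, value 81
Minimum weight: 12 kg.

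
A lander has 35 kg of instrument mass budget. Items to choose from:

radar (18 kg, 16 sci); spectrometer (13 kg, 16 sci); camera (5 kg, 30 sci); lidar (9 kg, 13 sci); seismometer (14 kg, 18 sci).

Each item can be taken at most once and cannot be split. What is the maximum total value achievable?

Check high-value combinations within 35 kg:
- spectrometer+camera+seismometer: mass 13+5+14=32, value 16+30+18=64
- camera+lidar+seismometer: mass 5+9+14=28, value 30+13+18=61
- spectrometer+camera+lidar: mass 13+5+9=27, value 16+30+13=59
- radar+camera+lidar: mass 18+5+9=32, value 16+30+13=59
- camera+seismometer: mass 5+14=19, value 30+18=48
Best: 64 sci.

64 sci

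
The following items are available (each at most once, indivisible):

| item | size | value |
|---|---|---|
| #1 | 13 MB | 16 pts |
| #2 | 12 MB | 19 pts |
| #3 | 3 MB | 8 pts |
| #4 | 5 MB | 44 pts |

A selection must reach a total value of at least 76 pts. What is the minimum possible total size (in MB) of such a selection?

30

Subsets with value ≥ 76, sorted by total size:
- #1+#2+#4: size 30, value 79
- #1+#2+#3+#4: size 33, value 87
Minimum size: 30 MB.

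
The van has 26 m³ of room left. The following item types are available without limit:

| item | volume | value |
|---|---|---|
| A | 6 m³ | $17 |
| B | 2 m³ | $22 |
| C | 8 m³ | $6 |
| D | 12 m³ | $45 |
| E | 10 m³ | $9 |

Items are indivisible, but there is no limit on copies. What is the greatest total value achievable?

$286

Best value-per-unit is B at 22/2, and filling with it alone uses volume 13×2=26. No mix of the others beats 13×22 = 286.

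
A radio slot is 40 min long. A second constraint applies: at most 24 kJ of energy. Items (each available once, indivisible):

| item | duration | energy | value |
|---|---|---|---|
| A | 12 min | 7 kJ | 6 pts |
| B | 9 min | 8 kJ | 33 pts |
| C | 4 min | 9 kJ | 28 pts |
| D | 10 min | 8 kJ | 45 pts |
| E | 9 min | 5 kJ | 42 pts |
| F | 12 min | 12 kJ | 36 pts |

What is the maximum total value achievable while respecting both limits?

120 pts

Feasible sets respecting both limits:
- B+D+E: duration 28, energy 21, value 120
- C+D+E: duration 23, energy 22, value 115
- B+C+E: duration 22, energy 22, value 103
Best: 120 pts.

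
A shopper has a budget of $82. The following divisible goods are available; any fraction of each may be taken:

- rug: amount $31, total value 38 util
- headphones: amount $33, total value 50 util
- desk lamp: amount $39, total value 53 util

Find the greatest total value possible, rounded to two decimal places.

115.26

Take in order of value per unit:
- headphones (50/33 per unit): all 33 → value 50, running total 50.00
- desk lamp (53/39 per unit): all 39 → value 53, running total 103.00
- rug (38/31 per unit): 10 of 31 → value 10×38/31 = 12.2581, running total 115.26
Total 115.26.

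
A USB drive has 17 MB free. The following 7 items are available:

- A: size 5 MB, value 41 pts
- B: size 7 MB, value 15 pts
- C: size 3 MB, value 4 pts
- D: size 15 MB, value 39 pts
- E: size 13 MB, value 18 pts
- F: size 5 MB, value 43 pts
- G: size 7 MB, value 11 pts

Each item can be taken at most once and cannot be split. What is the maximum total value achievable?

This is a 0/1 knapsack; check combinations near the capacity.
- A+B+F: size 5+7+5=17, value 41+15+43=99
- A+F+G: size 5+5+7=17, value 41+43+11=95
- A+C+F: size 5+3+5=13, value 41+4+43=88
- A+F: size 5+5=10, value 41+43=84
- B+C+F: size 7+3+5=15, value 15+4+43=62
Best: 99 pts.

99 pts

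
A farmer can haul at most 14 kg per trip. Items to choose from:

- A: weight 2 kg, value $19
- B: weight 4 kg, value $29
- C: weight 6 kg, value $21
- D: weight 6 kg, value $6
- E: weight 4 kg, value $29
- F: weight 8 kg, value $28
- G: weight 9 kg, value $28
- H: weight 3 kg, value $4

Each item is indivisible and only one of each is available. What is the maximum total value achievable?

This is a 0/1 knapsack; check combinations near the capacity.
- A+B+E+H: weight 2+4+4+3=13, value 19+29+29+4=81
- B+C+E: weight 4+6+4=14, value 29+21+29=79
- A+B+E: weight 2+4+4=10, value 19+29+29=77
- A+B+F: weight 2+4+8=14, value 19+29+28=76
- A+E+F: weight 2+4+8=14, value 19+29+28=76
Best: $81.

$81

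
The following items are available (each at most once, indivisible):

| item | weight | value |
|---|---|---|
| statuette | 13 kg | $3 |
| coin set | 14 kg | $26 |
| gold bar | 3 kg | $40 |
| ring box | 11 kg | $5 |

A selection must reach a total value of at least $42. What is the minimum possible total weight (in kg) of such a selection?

Subsets with value ≥ 42, sorted by total weight:
- gold bar+ring box: weight 14, value 45
- statuette+gold bar: weight 16, value 43
- coin set+gold bar: weight 17, value 66
Minimum weight: 14 kg.

14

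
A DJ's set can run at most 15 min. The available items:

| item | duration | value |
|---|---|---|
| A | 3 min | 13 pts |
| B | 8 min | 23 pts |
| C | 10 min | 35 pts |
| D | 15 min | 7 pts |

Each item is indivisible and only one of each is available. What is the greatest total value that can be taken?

48 pts

Check high-value combinations within 15 min:
- A+C: duration 3+10=13, value 13+35=48
- A+B: duration 3+8=11, value 13+23=36
- C: duration 10, value 35
- B: duration 8, value 23
Best: 48 pts.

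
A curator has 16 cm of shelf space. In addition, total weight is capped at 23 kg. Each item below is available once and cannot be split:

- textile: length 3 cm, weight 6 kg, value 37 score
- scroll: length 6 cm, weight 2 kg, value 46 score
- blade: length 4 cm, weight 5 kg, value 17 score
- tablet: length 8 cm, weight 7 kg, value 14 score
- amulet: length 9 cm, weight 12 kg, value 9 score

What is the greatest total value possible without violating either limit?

100 score

Feasible sets respecting both limits:
- textile+scroll+blade: length 13, weight 13, value 100
- textile+scroll: length 9, weight 8, value 83
- textile+blade+tablet: length 15, weight 18, value 68
- scroll+blade: length 10, weight 7, value 63
Best: 100 score.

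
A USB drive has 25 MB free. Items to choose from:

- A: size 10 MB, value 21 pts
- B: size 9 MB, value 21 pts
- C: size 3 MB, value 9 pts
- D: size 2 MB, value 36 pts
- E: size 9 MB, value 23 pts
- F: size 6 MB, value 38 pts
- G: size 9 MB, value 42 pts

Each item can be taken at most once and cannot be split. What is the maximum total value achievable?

Check high-value combinations within 25 MB:
- C+D+F+G: size 3+2+6+9=20, value 9+36+38+42=125
- D+F+G: size 2+6+9=17, value 36+38+42=116
- C+D+E+G: size 3+2+9+9=23, value 9+36+23+42=110
Best: 125 pts.

125 pts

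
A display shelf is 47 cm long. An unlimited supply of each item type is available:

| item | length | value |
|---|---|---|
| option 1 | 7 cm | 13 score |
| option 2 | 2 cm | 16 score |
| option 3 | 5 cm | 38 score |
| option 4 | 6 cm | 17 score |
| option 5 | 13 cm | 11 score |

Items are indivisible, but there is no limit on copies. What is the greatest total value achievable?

Best value-per-unit is option 2 at 16/2; filling with it alone gives 23×16 = 368.
Optimal mix: 21×option 2 + 1×option 3 → length 47, value 374.

374 score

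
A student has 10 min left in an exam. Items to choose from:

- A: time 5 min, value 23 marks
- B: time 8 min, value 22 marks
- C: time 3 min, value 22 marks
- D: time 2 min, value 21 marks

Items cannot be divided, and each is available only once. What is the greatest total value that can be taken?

66 marks

Check high-value combinations within 10 min:
- A+C+D: time 5+3+2=10, value 23+22+21=66
- A+C: time 5+3=8, value 23+22=45
- A+D: time 5+2=7, value 23+21=44
- C+D: time 3+2=5, value 22+21=43
- B+D: time 8+2=10, value 22+21=43
Best: 66 marks.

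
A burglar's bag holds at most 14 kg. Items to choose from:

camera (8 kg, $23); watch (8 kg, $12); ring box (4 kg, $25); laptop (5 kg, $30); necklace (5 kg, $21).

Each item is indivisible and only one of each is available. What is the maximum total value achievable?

$76

This is a 0/1 knapsack; check combinations near the capacity.
- ring box+laptop+necklace: weight 4+5+5=14, value 25+30+21=76
- ring box+laptop: weight 4+5=9, value 25+30=55
- camera+laptop: weight 8+5=13, value 23+30=53
- laptop+necklace: weight 5+5=10, value 30+21=51
Best: $76.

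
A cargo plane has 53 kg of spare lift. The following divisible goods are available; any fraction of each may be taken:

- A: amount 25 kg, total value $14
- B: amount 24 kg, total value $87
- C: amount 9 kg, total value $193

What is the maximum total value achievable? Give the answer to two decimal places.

291.20

Take in order of value per unit:
- C (193/9 per unit): all 9 → value 193, running total 193.00
- B (87/24 per unit): all 24 → value 87, running total 280.00
- A (14/25 per unit): 20 of 25 → value 20×14/25 = 11.2000, running total 291.20
Total 291.20.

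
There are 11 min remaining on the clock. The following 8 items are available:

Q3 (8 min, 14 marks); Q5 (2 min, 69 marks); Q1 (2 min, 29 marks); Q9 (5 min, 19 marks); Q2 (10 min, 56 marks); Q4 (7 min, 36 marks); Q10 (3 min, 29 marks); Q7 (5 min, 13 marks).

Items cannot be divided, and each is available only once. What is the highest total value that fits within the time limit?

Check high-value combinations within 11 min:
- Q5+Q1+Q4: time 2+2+7=11, value 69+29+36=134
- Q5+Q1+Q10: time 2+2+3=7, value 69+29+29=127
- Q5+Q1+Q9: time 2+2+5=9, value 69+29+19=117
- Q5+Q9+Q10: time 2+5+3=10, value 69+19+29=117
- Q5+Q1+Q7: time 2+2+5=9, value 69+29+13=111
Best: 134 marks.

134 marks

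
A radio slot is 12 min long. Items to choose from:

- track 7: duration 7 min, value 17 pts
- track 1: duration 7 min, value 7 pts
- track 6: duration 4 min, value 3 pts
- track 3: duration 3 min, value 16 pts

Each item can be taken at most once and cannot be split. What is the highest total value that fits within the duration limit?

33 pts

Check high-value combinations within 12 min:
- track 7+track 3: duration 7+3=10, value 17+16=33
- track 1+track 3: duration 7+3=10, value 7+16=23
- track 7+track 6: duration 7+4=11, value 17+3=20
- track 6+track 3: duration 4+3=7, value 3+16=19
- track 7: duration 7, value 17
Best: 33 pts.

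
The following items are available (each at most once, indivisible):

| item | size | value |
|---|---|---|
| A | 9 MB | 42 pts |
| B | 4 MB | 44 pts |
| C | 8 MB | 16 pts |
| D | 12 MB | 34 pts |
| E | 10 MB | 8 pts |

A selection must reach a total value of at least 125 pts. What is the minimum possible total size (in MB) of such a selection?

Subsets with value ≥ 125, sorted by total size:
- A+B+C+D: size 33, value 136
- A+B+D+E: size 35, value 128
Minimum size: 33 MB.

33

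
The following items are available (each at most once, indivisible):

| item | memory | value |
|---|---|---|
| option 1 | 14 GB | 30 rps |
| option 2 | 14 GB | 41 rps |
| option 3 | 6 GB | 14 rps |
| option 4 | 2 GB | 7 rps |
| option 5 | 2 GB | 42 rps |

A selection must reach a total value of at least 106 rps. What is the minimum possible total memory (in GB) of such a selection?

30

Subsets with value ≥ 106, sorted by total memory:
- option 1+option 2+option 5: memory 30, value 113
- option 1+option 2+option 4+option 5: memory 32, value 120
- option 1+option 2+option 3+option 5: memory 36, value 127
Minimum memory: 30 GB.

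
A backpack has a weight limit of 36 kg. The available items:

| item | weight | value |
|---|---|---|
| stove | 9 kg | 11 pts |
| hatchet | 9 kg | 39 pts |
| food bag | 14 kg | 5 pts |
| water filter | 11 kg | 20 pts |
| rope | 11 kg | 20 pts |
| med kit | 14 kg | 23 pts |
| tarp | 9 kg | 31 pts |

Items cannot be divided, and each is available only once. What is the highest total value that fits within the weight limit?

93 pts

Check high-value combinations within 36 kg:
- hatchet+med kit+tarp: weight 9+14+9=32, value 39+23+31=93
- hatchet+water filter+tarp: weight 9+11+9=29, value 39+20+31=90
- hatchet+rope+tarp: weight 9+11+9=29, value 39+20+31=90
- hatchet+water filter+med kit: weight 9+11+14=34, value 39+20+23=82
- hatchet+rope+med kit: weight 9+11+14=34, value 39+20+23=82
Best: 93 pts.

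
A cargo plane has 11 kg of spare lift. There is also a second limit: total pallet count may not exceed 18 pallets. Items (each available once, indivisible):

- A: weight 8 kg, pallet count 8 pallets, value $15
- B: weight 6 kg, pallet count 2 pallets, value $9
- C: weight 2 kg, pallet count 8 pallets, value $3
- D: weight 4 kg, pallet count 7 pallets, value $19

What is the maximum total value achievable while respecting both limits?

$28

Feasible sets respecting both limits:
- B+D: weight 10, pallet count 9, value 28
- C+D: weight 6, pallet count 15, value 22
- D: weight 4, pallet count 7, value 19
Best: $28.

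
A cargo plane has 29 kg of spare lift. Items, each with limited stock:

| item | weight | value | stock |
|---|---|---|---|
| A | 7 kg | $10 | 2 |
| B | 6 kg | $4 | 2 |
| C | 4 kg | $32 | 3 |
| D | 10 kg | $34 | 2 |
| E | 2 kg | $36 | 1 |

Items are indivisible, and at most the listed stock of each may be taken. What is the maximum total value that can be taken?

$166

Top feasible selections:
- 3×C + 1×D + 1×E: weight 24, value 166
- 2×A + 3×C + 1×E: weight 28, value 152
- 1×A + 1×B + 3×C + 1×E: weight 27, value 146
Best: $166.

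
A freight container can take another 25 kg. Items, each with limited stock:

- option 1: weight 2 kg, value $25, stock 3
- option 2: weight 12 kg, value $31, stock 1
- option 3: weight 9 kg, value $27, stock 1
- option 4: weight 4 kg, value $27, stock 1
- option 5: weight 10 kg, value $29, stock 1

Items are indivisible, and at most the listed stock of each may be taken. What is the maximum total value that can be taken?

$133

Top feasible selections:
- 3×option 1 + 1×option 2 + 1×option 4: weight 22, value 133
- 3×option 1 + 1×option 4 + 1×option 5: weight 20, value 131
- 3×option 1 + 1×option 3 + 1×option 5: weight 25, value 131
Best: $133.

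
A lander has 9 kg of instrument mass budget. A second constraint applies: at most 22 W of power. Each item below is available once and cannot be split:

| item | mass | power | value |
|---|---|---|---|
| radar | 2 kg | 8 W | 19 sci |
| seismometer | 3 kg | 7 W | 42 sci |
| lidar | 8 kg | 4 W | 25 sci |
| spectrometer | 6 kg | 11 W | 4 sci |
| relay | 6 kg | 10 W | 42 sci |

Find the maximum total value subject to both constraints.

Feasible sets respecting both limits:
- seismometer+relay: mass 9, power 17, value 84
- radar+seismometer: mass 5, power 15, value 61
- radar+relay: mass 8, power 18, value 61
Best: 84 sci.

84 sci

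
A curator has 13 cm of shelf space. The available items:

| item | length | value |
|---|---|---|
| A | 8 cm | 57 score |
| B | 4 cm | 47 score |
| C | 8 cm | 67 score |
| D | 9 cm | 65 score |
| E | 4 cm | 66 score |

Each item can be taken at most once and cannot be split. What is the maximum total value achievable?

Check high-value combinations within 13 cm:
- C+E: length 8+4=12, value 67+66=133
- D+E: length 9+4=13, value 65+66=131
- A+E: length 8+4=12, value 57+66=123
Best: 133 score.

133 score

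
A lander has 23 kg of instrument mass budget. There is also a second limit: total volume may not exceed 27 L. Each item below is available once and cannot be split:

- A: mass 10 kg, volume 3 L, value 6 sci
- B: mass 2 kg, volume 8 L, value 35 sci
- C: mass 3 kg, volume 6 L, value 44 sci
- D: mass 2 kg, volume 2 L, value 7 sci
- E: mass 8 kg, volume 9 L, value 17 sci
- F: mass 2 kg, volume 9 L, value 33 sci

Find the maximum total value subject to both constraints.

Feasible sets respecting both limits:
- B+C+D+F: mass 9, volume 25, value 119
- A+B+C+F: mass 17, volume 26, value 118
- B+C+F: mass 7, volume 23, value 112
- B+C+D+E: mass 15, volume 25, value 103
Best: 119 sci.

119 sci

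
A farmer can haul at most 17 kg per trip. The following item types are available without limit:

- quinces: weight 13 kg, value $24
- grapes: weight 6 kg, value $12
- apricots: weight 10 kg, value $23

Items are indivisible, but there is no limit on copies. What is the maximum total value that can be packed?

$35

Best value-per-unit is apricots at 23/10; filling with it alone gives 1×23 = 23.
Optimal mix: 1×grapes + 1×apricots → weight 16, value 35.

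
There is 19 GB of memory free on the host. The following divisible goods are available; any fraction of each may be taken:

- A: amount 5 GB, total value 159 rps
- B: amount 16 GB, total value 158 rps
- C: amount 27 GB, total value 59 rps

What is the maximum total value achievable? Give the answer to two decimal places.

297.25

Take in order of value per unit:
- A (159/5 per unit): all 5 → value 159, running total 159.00
- B (158/16 per unit): 14 of 16 → value 14×158/16 = 138.2500, running total 297.25
Total 297.25.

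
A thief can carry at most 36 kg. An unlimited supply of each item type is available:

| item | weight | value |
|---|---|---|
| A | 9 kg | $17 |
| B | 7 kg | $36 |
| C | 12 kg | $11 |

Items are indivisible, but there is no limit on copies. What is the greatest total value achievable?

$180

Best value-per-unit is B at 36/7, and filling with it alone uses weight 5×7=35. No mix of the others beats 5×36 = 180.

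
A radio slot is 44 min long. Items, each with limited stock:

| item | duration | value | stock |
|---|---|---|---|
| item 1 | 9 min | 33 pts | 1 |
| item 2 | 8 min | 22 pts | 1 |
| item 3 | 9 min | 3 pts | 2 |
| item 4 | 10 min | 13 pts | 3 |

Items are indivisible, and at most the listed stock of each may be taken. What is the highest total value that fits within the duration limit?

Top feasible selections:
- 1×item 1 + 1×item 2 + 2×item 4: duration 37, value 81
- 1×item 1 + 3×item 4: duration 39, value 72
- 1×item 1 + 1×item 2 + 1×item 3 + 1×item 4: duration 36, value 71
Best: 81 pts.

81 pts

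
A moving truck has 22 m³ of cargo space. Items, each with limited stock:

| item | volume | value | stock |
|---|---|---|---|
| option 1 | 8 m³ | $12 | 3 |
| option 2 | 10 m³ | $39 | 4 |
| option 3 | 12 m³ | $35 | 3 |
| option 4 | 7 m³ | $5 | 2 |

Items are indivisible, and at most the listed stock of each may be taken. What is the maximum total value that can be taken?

Best selections within volume 22 and stock limits:
- 2×option 2: volume 20, value 78
- 1×option 2 + 1×option 3: volume 22, value 74
Best: $78.

$78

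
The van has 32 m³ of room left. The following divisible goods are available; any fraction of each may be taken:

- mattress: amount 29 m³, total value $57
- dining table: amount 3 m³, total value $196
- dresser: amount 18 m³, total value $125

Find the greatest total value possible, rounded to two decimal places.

342.62

Take in order of value per unit:
- dining table (196/3 per unit): all 3 → value 196, running total 196.00
- dresser (125/18 per unit): all 18 → value 125, running total 321.00
- mattress (57/29 per unit): 11 of 29 → value 11×57/29 = 21.6207, running total 342.62
Total 342.62.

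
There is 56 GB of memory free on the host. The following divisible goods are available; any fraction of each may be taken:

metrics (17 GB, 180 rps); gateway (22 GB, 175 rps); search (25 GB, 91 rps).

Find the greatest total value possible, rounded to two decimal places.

Take in order of value per unit:
- metrics (180/17 per unit): all 17 → value 180, running total 180.00
- gateway (175/22 per unit): all 22 → value 175, running total 355.00
- search (91/25 per unit): 17 of 25 → value 17×91/25 = 61.8800, running total 416.88
Total 416.88.

416.88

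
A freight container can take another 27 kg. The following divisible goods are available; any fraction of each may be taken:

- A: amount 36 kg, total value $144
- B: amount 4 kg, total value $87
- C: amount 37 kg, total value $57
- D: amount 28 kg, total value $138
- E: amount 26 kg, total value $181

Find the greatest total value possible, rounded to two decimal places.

247.12

Take in order of value per unit:
- B (87/4 per unit): all 4 → value 87, running total 87.00
- E (181/26 per unit): 23 of 26 → value 23×181/26 = 160.1154, running total 247.12
Total 247.12.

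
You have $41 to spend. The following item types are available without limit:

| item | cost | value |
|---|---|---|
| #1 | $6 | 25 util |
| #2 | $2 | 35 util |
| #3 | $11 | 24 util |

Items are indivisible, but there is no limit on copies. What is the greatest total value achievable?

Best value-per-unit is #2 at 35/2, and filling with it alone uses cost 20×2=40. No mix of the others beats 20×35 = 700.

700 util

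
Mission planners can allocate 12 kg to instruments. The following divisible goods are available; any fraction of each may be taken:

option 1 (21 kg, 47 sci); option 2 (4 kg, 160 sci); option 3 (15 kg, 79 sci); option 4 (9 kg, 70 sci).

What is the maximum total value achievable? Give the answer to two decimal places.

222.22

Take in order of value per unit:
- option 2 (160/4 per unit): all 4 → value 160, running total 160.00
- option 4 (70/9 per unit): 8 of 9 → value 8×70/9 = 62.2222, running total 222.22
Total 222.22.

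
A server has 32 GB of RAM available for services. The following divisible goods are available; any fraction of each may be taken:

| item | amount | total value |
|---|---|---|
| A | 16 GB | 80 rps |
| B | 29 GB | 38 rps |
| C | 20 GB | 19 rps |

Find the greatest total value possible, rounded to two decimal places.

100.97

Take in order of value per unit:
- A (80/16 per unit): all 16 → value 80, running total 80.00
- B (38/29 per unit): 16 of 29 → value 16×38/29 = 20.9655, running total 100.97
Total 100.97.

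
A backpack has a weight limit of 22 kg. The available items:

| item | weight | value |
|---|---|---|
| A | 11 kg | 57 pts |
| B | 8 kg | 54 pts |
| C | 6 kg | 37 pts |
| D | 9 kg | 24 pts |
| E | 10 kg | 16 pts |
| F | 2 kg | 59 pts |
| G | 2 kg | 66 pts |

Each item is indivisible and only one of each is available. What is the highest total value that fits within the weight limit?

219 pts

Check high-value combinations within 22 kg:
- A+C+F+G: weight 11+6+2+2=21, value 57+37+59+66=219
- B+C+F+G: weight 8+6+2+2=18, value 54+37+59+66=216
- B+D+F+G: weight 8+9+2+2=21, value 54+24+59+66=203
- B+E+F+G: weight 8+10+2+2=22, value 54+16+59+66=195
- C+D+F+G: weight 6+9+2+2=19, value 37+24+59+66=186
Best: 219 pts.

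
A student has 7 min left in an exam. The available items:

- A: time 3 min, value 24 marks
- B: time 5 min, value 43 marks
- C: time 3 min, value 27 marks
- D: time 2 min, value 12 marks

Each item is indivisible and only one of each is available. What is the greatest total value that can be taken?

Check high-value combinations within 7 min:
- B+D: time 5+2=7, value 43+12=55
- A+C: time 3+3=6, value 24+27=51
- B: time 5, value 43
- C+D: time 3+2=5, value 27+12=39
- A+D: time 3+2=5, value 24+12=36
Best: 55 marks.

55 marks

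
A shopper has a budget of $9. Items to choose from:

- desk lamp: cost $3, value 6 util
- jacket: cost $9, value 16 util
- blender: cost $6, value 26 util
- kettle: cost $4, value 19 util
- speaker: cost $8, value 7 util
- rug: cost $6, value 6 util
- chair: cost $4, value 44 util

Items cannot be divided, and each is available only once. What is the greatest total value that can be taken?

63 util

Check high-value combinations within $9:
- kettle+chair: cost 4+4=8, value 19+44=63
- desk lamp+chair: cost 3+4=7, value 6+44=50
- chair: cost 4, value 44
- desk lamp+blender: cost 3+6=9, value 6+26=32
- blender: cost 6, value 26
Best: 63 util.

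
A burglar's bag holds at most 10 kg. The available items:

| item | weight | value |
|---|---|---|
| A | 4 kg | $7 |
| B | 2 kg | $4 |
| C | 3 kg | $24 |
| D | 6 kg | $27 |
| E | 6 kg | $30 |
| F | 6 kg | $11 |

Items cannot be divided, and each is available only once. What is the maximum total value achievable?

Check high-value combinations within 10 kg:
- C+E: weight 3+6=9, value 24+30=54
- C+D: weight 3+6=9, value 24+27=51
- A+E: weight 4+6=10, value 7+30=37
Best: $54.

$54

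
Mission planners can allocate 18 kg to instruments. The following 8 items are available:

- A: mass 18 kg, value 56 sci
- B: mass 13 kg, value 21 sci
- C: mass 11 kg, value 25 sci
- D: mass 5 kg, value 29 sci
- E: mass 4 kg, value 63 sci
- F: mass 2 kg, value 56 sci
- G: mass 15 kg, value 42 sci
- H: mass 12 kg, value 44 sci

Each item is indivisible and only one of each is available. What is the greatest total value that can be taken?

Check high-value combinations within 18 kg:
- E+F+H: mass 4+2+12=18, value 63+56+44=163
- D+E+F: mass 5+4+2=11, value 29+63+56=148
- C+E+F: mass 11+4+2=17, value 25+63+56=144
- E+F: mass 4+2=6, value 63+56=119
- C+D+F: mass 11+5+2=18, value 25+29+56=110
Best: 163 sci.

163 sci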